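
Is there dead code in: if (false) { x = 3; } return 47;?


condition is constant false, so the whole block is unreachable
Dead: 'if (false) { x = 3; }'


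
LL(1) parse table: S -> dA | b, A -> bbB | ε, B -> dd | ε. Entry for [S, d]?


For [S, d]: 'd' ∈ FIRST(dA)
Entry: S -> dA


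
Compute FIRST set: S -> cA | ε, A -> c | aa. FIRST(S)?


Per alternative of S: FIRST(cA) = {c}; FIRST(ε) = {ε}
FIRST(S) = {c, ε}


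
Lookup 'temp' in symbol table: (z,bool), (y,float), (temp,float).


Lookup 'temp' → type float


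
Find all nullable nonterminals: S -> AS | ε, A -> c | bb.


A nonterminal is nullable iff some alternative derives ε (directly, or every symbol in it is nullable)
Nullable: {S}


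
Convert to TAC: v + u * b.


Break into single-operator statements:
t1 = u * b
t2 = v + t1


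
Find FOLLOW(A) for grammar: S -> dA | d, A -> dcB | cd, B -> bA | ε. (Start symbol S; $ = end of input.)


$ ∈ FOLLOW(S). For each A -> αBβ: add FIRST(β)\{ε} to FOLLOW(B); if β nullable, add FOLLOW(A).
FOLLOW(A) = {$}


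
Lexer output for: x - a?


Scan left to right, longest-match per lexeme
Tokens: ID(x), OP(-), ID(a)


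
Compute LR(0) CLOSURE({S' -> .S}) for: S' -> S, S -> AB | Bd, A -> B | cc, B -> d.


Start: S' -> .S
For each item with dot before a nonterminal B, add B -> .γ for every B-production
Closure: [S' -> .S, S -> .AB, S -> .Bd, A -> .B, A -> .cc, B -> .d]


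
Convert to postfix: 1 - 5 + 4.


Left to right (same or higher precedence on left)
Postfix: 1 5 - 4 +


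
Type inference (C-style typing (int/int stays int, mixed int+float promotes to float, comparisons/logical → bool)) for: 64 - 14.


Operand types: int - int
Rule: mixed int/float promotes to float; int/int stays int
Result type: int


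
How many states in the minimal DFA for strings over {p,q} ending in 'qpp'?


Track the longest suffix of input matching a prefix of 'qpp': 4 classes (prefixes of length 0..3)
Minimal DFA: 4 states


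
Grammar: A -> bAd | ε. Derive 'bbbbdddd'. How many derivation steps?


Derivation: A => bAd => bbAdd => bbbAddd => bbbbAdddd => bbbbdddd
Steps: 5


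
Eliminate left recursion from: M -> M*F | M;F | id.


Left-recursive alternatives: M*F, M;F; non-recursive: id
Introduce M': M -> idM', M' -> *FM' | ;FM' | ε


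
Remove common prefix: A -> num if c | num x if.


Common prefix: 'num'
Factored: A -> num A', A' -> if c | x if


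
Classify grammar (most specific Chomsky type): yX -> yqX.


LHS has context (more than one symbol) and |LHS| ≤ |RHS|
Classification: Type 1 (Context-Sensitive)


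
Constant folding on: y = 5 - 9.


5 - 9 = -4 at compile time
Optimized: y = -4


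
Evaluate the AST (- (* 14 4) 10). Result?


Evaluate inner: (* 14 4) = 56
Evaluate root: (- 56 10) = 46
Result: 46


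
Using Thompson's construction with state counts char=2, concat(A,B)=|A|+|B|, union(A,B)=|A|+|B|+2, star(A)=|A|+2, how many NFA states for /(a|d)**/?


Syntax tree has 2 char leaf(s), 1 union(s), 2 star(s)
chars contribute 2×2 = 4; each union adds +2; each star adds +2
Total: 4 + 2 + 4 = 10 states


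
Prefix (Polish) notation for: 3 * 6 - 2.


left-to-right (same/higher precedence on left): tree is (- (* 3 6) 2)
Prefix: - * 3 6 2


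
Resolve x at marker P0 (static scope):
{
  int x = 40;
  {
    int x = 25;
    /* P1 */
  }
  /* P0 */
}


x declared in the same block as P0
x = 40


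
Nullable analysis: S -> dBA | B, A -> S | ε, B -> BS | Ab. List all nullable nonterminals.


A nonterminal is nullable iff some alternative derives ε (directly, or every symbol in it is nullable)
Nullable: {A}


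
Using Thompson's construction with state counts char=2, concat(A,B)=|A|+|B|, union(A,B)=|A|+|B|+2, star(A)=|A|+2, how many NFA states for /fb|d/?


Syntax tree has 3 char leaf(s), 1 union(s), 0 star(s)
chars contribute 3×2 = 6; each union adds +2; each star adds +2
Total: 6 + 2 + 0 = 8 states


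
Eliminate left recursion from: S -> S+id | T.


Left-recursive alternatives: S+id; non-recursive: T
Introduce S': S -> TS', S' -> +idS' | ε


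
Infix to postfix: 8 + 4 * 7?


* has higher precedence, evaluate 4*7 first
Postfix: 8 4 7 * +


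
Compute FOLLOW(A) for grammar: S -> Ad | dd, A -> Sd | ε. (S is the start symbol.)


$ ∈ FOLLOW(S). For each A -> αBβ: add FIRST(β)\{ε} to FOLLOW(B); if β nullable, add FOLLOW(A).
FOLLOW(A) = {d}


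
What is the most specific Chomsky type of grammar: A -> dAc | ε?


Single nonterminal LHS, but d^n c^n is not regular
Classification: Type 2 (Context-Free)


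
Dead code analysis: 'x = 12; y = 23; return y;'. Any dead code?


x is assigned but never read
Dead: 'x = 12'


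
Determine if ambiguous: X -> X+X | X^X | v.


'v+v^v' has two parse trees (no precedence encoded between + and ^)
Ambiguous


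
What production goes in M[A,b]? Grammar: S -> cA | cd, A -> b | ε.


For [A, b]: 'b' ∈ FIRST(b)
Entry: A -> b


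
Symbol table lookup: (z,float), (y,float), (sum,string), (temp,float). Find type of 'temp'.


Lookup 'temp' → type float


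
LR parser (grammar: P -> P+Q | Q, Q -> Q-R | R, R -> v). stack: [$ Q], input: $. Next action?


lookahead ∉ {-} so Q won't extend; reduce P -> Q
Action: reduce (P -> Q)


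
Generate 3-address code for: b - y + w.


Break into single-operator statements:
t1 = b - y
t2 = t1 + w


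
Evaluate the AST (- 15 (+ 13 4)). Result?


Evaluate inner: (+ 13 4) = 17
Evaluate root: (- 15 17) = -2
Result: -2


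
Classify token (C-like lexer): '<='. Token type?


Pattern: operator symbol
Type: OPERATOR


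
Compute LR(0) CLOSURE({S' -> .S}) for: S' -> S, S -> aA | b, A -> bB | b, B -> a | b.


Start: S' -> .S
For each item with dot before a nonterminal B, add B -> .γ for every B-production
Closure: [S' -> .S, S -> .aA, S -> .b]


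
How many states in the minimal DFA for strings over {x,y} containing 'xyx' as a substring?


KMP-style automaton: 3 progress states + 1 absorbing accept = 4
Minimal DFA: 4 states


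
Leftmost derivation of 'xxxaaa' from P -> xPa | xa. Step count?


Derivation: P => xPa => xxPaa => xxxaaa
Steps: 3


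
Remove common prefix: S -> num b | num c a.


Common prefix: 'num'
Factored: S -> num S', S' -> b | c a


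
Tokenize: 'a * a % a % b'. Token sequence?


Scan left to right, longest-match per lexeme
Tokens: ID(a), OP(*), ID(a), OP(%), ID(a), OP(%), ID(b)


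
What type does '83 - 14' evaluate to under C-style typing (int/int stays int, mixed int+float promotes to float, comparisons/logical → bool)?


Operand types: int - int
Rule: mixed int/float promotes to float; int/int stays int
Result type: int


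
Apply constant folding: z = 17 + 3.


17 + 3 = 20 at compile time
Optimized: z = 20


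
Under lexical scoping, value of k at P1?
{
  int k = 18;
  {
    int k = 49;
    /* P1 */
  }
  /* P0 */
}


k declared in the same block as P1
k = 49


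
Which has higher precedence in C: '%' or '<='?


'%' is multiplicative (level 10); '<=' is relational (level 7)
Higher level binds tighter
'%' has higher precedence than '<='


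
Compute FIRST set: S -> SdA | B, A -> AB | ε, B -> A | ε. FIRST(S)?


Per alternative of S: FIRST(SdA) = {d}; FIRST(B) = {ε}
FIRST(S) = {d, ε}


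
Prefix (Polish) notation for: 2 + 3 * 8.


'*' binds tighter: tree is (+ 2 (* 3 8))
Prefix: + 2 * 3 8


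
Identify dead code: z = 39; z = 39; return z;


first assignment to z is overwritten before any read
Dead: 'z = 39'


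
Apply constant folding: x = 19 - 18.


19 - 18 = 1 at compile time
Optimized: x = 1


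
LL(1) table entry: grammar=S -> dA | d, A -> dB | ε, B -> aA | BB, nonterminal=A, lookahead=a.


For [A, a]: ε is nullable and 'a' ∈ FOLLOW(A)
Entry: A -> ε


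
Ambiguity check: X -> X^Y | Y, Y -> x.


precedence layered via separate nonterminal Y: deterministic
Unambiguous


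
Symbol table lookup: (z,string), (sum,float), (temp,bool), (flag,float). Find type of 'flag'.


Lookup 'flag' → type float


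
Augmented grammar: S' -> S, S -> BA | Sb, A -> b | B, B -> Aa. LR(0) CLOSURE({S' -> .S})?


Start: S' -> .S
For each item with dot before a nonterminal B, add B -> .γ for every B-production
Closure: [S' -> .S, S -> .BA, S -> .Sb, B -> .Aa, A -> .b, A -> .B]


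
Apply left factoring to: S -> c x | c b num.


Common prefix: 'c'
Factored: S -> c S', S' -> x | b num


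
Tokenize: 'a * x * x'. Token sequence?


Scan left to right, longest-match per lexeme
Tokens: ID(a), OP(*), ID(x), OP(*), ID(x)


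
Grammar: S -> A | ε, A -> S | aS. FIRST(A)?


Per alternative of A: FIRST(S) = {a, ε}; FIRST(aS) = {a}
FIRST(A) = {a, ε}


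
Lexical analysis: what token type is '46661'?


Pattern: digits only
Type: INTEGER_LITERAL


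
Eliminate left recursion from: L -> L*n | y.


Left-recursive alternatives: L*n; non-recursive: y
Introduce L': L -> yL', L' -> *nL' | ε


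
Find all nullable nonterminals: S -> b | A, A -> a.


A nonterminal is nullable iff some alternative derives ε (directly, or every symbol in it is nullable)
Nullable: {}


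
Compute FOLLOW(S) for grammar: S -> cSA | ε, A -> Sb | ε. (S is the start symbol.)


$ ∈ FOLLOW(S). For each A -> αBβ: add FIRST(β)\{ε} to FOLLOW(B); if β nullable, add FOLLOW(A).
FOLLOW(S) = {$, b, c}


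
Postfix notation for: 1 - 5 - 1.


Left to right (same or higher precedence on left)
Postfix: 1 5 - 1 -


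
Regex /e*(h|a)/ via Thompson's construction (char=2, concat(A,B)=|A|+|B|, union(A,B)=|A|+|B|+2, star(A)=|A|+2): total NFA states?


Syntax tree has 3 char leaf(s), 1 union(s), 1 star(s)
chars contribute 3×2 = 6; each union adds +2; each star adds +2
Total: 6 + 2 + 2 = 10 states


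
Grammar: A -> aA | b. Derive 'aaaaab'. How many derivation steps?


Derivation: A => aA => aaA => aaaA => aaaaA => aaaaaA => aaaaab
Steps: 6


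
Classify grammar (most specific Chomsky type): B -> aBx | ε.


Single nonterminal LHS, but a^n x^n is not regular
Classification: Type 2 (Context-Free)


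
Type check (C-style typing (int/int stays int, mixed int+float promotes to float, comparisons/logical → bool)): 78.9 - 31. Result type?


Operand types: float - int
Rule: mixed int/float promotes to float; int/int stays int
Result type: float


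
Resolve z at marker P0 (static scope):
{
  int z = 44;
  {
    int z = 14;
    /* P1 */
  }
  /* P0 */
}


z declared in the same block as P0
z = 44


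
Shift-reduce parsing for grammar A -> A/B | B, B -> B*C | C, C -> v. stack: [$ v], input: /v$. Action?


'v' on top is the handle for C -> v
Action: reduce (C -> v)


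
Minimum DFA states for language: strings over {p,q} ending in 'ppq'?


Track the longest suffix of input matching a prefix of 'ppq': 4 classes (prefixes of length 0..3)
Minimal DFA: 4 states


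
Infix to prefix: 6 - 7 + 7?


left-to-right (same/higher precedence on left): tree is (+ (- 6 7) 7)
Prefix: + - 6 7 7


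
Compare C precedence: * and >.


'*' is multiplicative (level 10); '>' is relational (level 7)
Higher level binds tighter
'*' has higher precedence than '>'


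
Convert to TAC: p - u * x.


Break into single-operator statements:
t1 = u * x
t2 = p - t1


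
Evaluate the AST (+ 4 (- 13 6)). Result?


Evaluate inner: (- 13 6) = 7
Evaluate root: (+ 4 7) = 11
Result: 11


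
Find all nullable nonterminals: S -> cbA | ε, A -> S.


A nonterminal is nullable iff some alternative derives ε (directly, or every symbol in it is nullable)
Nullable: {A, S}


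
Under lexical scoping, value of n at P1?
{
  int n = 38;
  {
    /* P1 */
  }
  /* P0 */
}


P1's block does not declare n; resolves to the enclosing declaration at depth 0
n = 38


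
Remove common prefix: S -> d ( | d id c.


Common prefix: 'd'
Factored: S -> d S', S' -> ( | id c


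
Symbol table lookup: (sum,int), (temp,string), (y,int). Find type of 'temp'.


Lookup 'temp' → type string


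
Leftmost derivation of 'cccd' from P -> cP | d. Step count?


Derivation: P => cP => ccP => cccP => cccd
Steps: 4


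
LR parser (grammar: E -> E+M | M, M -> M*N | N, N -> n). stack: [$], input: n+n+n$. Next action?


no handle on stack; shift 'n'
Action: shift


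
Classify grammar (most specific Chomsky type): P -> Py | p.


Left-linear: every RHS is a terminal or one nonterminal followed by a terminal
Classification: Type 3 (Regular)


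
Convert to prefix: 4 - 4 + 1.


left-to-right (same/higher precedence on left): tree is (+ (- 4 4) 1)
Prefix: + - 4 4 1


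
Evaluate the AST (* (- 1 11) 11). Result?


Evaluate inner: (- 1 11) = -10
Evaluate root: (* -10 11) = -110
Result: -110


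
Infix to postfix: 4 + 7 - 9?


Left to right (same or higher precedence on left)
Postfix: 4 7 + 9 -


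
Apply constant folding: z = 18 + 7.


18 + 7 = 25 at compile time
Optimized: z = 25


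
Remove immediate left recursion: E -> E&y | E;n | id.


Left-recursive alternatives: E&y, E;n; non-recursive: id
Introduce E': E -> idE', E' -> &yE' | ;nE' | ε


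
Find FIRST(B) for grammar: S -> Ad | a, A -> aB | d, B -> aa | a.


Per alternative of B: FIRST(aa) = {a}; FIRST(a) = {a}
FIRST(B) = {a}


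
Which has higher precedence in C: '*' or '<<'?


'*' is multiplicative (level 10); '<<' is shift (level 8)
Higher level binds tighter
'*' has higher precedence than '<<'


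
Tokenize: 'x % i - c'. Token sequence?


Scan left to right, longest-match per lexeme
Tokens: ID(x), OP(%), ID(i), OP(-), ID(c)


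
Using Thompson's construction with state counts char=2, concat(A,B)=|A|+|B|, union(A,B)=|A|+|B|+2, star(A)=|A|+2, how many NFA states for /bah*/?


Syntax tree has 3 char leaf(s), 0 union(s), 1 star(s)
chars contribute 3×2 = 6; each union adds +2; each star adds +2
Total: 6 + 0 + 2 = 8 states


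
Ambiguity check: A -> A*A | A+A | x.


'x*x+x' has two parse trees (no precedence encoded between * and +)
Ambiguous


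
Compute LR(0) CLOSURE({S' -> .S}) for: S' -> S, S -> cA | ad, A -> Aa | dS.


Start: S' -> .S
For each item with dot before a nonterminal B, add B -> .γ for every B-production
Closure: [S' -> .S, S -> .cA, S -> .ad]


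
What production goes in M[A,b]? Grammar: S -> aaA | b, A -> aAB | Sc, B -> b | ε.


For [A, b]: 'b' ∈ FIRST(Sc)
Entry: A -> Sc


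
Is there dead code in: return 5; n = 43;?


statement follows a return and is unreachable
Dead: 'n = 43'


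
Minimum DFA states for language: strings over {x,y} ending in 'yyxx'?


Track the longest suffix of input matching a prefix of 'yyxx': 5 classes (prefixes of length 0..4)
Minimal DFA: 5 states


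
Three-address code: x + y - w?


Break into single-operator statements:
t1 = x + y
t2 = t1 - w


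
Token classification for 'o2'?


Pattern: letter/underscore followed by alphanumerics, not a keyword
Type: IDENTIFIER


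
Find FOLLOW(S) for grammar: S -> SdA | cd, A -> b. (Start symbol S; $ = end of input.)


$ ∈ FOLLOW(S). For each A -> αBβ: add FIRST(β)\{ε} to FOLLOW(B); if β nullable, add FOLLOW(A).
FOLLOW(S) = {$, d}


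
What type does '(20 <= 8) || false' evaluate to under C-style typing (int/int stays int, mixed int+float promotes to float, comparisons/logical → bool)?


Operand types: bool || bool
Rule: logical operators take bool operands and yield bool
Result type: bool


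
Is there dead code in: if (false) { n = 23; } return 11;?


condition is constant false, so the whole block is unreachable
Dead: 'if (false) { n = 23; }'


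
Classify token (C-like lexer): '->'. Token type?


Pattern: operator symbol
Type: OPERATOR


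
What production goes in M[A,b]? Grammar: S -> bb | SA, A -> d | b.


For [A, b]: 'b' ∈ FIRST(b)
Entry: A -> b


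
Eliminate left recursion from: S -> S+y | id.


Left-recursive alternatives: S+y; non-recursive: id
Introduce S': S -> idS', S' -> +yS' | ε


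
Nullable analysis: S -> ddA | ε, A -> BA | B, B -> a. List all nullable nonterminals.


A nonterminal is nullable iff some alternative derives ε (directly, or every symbol in it is nullable)
Nullable: {S}


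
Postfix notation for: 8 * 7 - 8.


Left to right (same or higher precedence on left)
Postfix: 8 7 * 8 -


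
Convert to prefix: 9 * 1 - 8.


left-to-right (same/higher precedence on left): tree is (- (* 9 1) 8)
Prefix: - * 9 1 8


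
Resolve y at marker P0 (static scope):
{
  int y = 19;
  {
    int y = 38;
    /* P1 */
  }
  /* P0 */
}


y declared in the same block as P0
y = 19


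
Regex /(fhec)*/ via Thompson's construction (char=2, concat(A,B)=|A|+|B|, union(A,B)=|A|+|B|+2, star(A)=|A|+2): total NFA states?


Syntax tree has 4 char leaf(s), 0 union(s), 1 star(s)
chars contribute 4×2 = 8; each union adds +2; each star adds +2
Total: 8 + 0 + 2 = 10 states


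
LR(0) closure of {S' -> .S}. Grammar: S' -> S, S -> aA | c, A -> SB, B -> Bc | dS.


Start: S' -> .S
For each item with dot before a nonterminal B, add B -> .γ for every B-production
Closure: [S' -> .S, S -> .aA, S -> .c]


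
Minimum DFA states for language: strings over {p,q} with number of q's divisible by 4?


Track (count of q) mod 4: states 0..3, accept at 0
Minimal DFA: 4 states


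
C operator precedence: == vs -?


'-' is additive (level 9); '==' is equality (level 6)
Higher level binds tighter
'-' has higher precedence than '=='


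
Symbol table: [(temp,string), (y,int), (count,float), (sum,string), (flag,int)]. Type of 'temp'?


Lookup 'temp' → type string


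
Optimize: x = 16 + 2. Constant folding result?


16 + 2 = 18 at compile time
Optimized: x = 18


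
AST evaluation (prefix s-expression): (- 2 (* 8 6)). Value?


Evaluate inner: (* 8 6) = 48
Evaluate root: (- 2 48) = -46
Result: -46


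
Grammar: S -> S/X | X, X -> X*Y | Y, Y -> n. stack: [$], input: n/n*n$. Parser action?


no handle on stack; shift 'n'
Action: shift


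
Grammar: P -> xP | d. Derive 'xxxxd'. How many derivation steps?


Derivation: P => xP => xxP => xxxP => xxxxP => xxxxd
Steps: 5


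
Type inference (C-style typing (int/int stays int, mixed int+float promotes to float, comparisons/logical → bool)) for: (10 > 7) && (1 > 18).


Operand types: bool && bool
Rule: logical operators take bool operands and yield bool
Result type: bool


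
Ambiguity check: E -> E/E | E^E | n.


'n/n^n' has two parse trees (no precedence encoded between / and ^)
Ambiguous


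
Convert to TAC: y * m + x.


Break into single-operator statements:
t1 = y * m
t2 = t1 + x


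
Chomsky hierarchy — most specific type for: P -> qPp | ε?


Single nonterminal LHS, but q^n p^n is not regular
Classification: Type 2 (Context-Free)


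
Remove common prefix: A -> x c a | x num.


Common prefix: 'x'
Factored: A -> x A', A' -> c a | num


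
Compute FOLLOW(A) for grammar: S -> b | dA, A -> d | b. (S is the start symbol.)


$ ∈ FOLLOW(S). For each A -> αBβ: add FIRST(β)\{ε} to FOLLOW(B); if β nullable, add FOLLOW(A).
FOLLOW(A) = {$}


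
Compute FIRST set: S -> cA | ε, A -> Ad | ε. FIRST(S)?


Per alternative of S: FIRST(cA) = {c}; FIRST(ε) = {ε}
FIRST(S) = {c, ε}


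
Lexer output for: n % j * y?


Scan left to right, longest-match per lexeme
Tokens: ID(n), OP(%), ID(j), OP(*), ID(y)


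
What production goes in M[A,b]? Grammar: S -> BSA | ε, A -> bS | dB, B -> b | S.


For [A, b]: 'b' ∈ FIRST(bS)
Entry: A -> bS


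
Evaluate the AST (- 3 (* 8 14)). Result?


Evaluate inner: (* 8 14) = 112
Evaluate root: (- 3 112) = -109
Result: -109


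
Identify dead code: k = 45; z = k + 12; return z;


k is read by z's definition; z is returned
No dead code


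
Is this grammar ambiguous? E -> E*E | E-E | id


'id*id-id' has two parse trees (no precedence encoded between * and -)
Ambiguous


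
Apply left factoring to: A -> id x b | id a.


Common prefix: 'id'
Factored: A -> id A', A' -> x b | a


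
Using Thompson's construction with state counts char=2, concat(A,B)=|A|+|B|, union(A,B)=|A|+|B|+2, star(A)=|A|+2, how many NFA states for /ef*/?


Syntax tree has 2 char leaf(s), 0 union(s), 1 star(s)
chars contribute 2×2 = 4; each union adds +2; each star adds +2
Total: 4 + 0 + 2 = 6 states


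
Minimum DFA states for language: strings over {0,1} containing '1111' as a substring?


KMP-style automaton: 4 progress states + 1 absorbing accept = 5
Minimal DFA: 5 states


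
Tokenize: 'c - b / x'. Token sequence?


Scan left to right, longest-match per lexeme
Tokens: ID(c), OP(-), ID(b), OP(/), ID(x)


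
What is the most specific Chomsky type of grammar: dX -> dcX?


LHS has context (more than one symbol) and |LHS| ≤ |RHS|
Classification: Type 1 (Context-Sensitive)


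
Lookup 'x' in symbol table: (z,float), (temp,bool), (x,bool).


Lookup 'x' → type bool


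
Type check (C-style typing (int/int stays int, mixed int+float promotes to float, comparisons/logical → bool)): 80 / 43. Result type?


Operand types: int / int
Rule: mixed int/float promotes to float; int/int stays int
Result type: int


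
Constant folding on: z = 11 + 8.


11 + 8 = 19 at compile time
Optimized: z = 19


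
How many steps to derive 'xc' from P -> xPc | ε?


Derivation: P => xPc => xc
Steps: 2


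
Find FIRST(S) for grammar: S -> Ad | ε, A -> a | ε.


Per alternative of S: FIRST(Ad) = {a, d}; FIRST(ε) = {ε}
FIRST(S) = {a, d, ε}


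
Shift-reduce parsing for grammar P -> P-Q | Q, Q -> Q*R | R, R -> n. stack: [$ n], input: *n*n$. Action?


'n' on top is the handle for R -> n
Action: reduce (R -> n)


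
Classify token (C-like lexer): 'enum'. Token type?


Pattern: reserved word
Type: KEYWORD


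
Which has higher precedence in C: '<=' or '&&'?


'<=' is relational (level 7); '&&' is logical AND (level 2)
Higher level binds tighter
'<=' has higher precedence than '&&'


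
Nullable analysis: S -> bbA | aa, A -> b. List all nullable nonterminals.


A nonterminal is nullable iff some alternative derives ε (directly, or every symbol in it is nullable)
Nullable: {}


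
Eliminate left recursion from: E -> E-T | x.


Left-recursive alternatives: E-T; non-recursive: x
Introduce E': E -> xE', E' -> -TE' | ε


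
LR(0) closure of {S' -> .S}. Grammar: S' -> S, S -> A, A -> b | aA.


Start: S' -> .S
For each item with dot before a nonterminal B, add B -> .γ for every B-production
Closure: [S' -> .S, S -> .A, A -> .b, A -> .aA]


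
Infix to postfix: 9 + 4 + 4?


Left to right (same or higher precedence on left)
Postfix: 9 4 + 4 +


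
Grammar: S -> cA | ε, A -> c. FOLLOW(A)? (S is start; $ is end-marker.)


$ ∈ FOLLOW(S). For each A -> αBβ: add FIRST(β)\{ε} to FOLLOW(B); if β nullable, add FOLLOW(A).
FOLLOW(A) = {$}


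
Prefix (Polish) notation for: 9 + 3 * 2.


'*' binds tighter: tree is (+ 9 (* 3 2))
Prefix: + 9 * 3 2


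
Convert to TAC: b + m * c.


Break into single-operator statements:
t1 = m * c
t2 = b + t1


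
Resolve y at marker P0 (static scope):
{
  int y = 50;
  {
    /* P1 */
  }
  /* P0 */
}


y declared in the same block as P0
y = 50


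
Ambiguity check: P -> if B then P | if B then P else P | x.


dangling else: 'if B then if B then x else x' parses two ways
Ambiguous


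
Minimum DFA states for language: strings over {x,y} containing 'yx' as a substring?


KMP-style automaton: 2 progress states + 1 absorbing accept = 3
Minimal DFA: 3 states


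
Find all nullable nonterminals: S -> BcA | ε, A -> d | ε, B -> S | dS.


A nonterminal is nullable iff some alternative derives ε (directly, or every symbol in it is nullable)
Nullable: {A, B, S}


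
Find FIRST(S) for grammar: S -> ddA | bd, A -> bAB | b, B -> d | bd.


Per alternative of S: FIRST(ddA) = {d}; FIRST(bd) = {b}
FIRST(S) = {b, d}


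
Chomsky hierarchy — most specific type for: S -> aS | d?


Right-linear: every RHS is a terminal or a terminal followed by one nonterminal
Classification: Type 3 (Regular)


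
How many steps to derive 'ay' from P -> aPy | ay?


Derivation: P => ay
Steps: 1


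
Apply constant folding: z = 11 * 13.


11 * 13 = 143 at compile time
Optimized: z = 143


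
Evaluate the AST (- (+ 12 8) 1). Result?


Evaluate inner: (+ 12 8) = 20
Evaluate root: (- 20 1) = 19
Result: 19


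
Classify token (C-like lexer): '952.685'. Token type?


Pattern: digits with a decimal point
Type: FLOAT_LITERAL


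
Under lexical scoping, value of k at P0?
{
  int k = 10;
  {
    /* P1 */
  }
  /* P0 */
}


k declared in the same block as P0
k = 10


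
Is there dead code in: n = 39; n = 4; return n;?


first assignment to n is overwritten before any read
Dead: 'n = 39'


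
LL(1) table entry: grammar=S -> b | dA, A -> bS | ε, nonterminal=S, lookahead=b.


For [S, b]: 'b' ∈ FIRST(b)
Entry: S -> b


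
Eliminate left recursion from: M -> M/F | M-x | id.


Left-recursive alternatives: M/F, M-x; non-recursive: id
Introduce M': M -> idM', M' -> /FM' | -xM' | ε


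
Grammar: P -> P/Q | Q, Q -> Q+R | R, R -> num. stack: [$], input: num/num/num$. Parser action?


no handle on stack; shift 'num'
Action: shift


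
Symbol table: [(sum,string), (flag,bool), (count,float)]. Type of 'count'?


Lookup 'count' → type float


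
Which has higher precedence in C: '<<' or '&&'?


'<<' is shift (level 8); '&&' is logical AND (level 2)
Higher level binds tighter
'<<' has higher precedence than '&&'


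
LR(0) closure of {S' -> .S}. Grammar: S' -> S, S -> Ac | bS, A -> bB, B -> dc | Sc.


Start: S' -> .S
For each item with dot before a nonterminal B, add B -> .γ for every B-production
Closure: [S' -> .S, S -> .Ac, S -> .bS, A -> .bB]


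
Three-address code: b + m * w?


Break into single-operator statements:
t1 = m * w
t2 = b + t1


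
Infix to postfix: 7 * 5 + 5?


Left to right (same or higher precedence on left)
Postfix: 7 5 * 5 +


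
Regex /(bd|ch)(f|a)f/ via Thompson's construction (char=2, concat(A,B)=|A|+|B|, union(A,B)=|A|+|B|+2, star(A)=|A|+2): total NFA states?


Syntax tree has 7 char leaf(s), 2 union(s), 0 star(s)
chars contribute 7×2 = 14; each union adds +2; each star adds +2
Total: 14 + 4 + 0 = 18 states


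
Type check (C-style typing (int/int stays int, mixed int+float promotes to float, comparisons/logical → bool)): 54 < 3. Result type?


Operand types: int < int
Rule: comparison yields bool
Result type: bool


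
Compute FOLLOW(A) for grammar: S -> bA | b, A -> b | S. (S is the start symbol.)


$ ∈ FOLLOW(S). For each A -> αBβ: add FIRST(β)\{ε} to FOLLOW(B); if β nullable, add FOLLOW(A).
FOLLOW(A) = {$}


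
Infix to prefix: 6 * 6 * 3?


left-to-right (same/higher precedence on left): tree is (* (* 6 6) 3)
Prefix: * * 6 6 3


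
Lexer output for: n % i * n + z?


Scan left to right, longest-match per lexeme
Tokens: ID(n), OP(%), ID(i), OP(*), ID(n), OP(+), ID(z)


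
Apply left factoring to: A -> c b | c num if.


Common prefix: 'c'
Factored: A -> c A', A' -> b | num if


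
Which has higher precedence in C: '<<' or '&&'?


'<<' is shift (level 8); '&&' is logical AND (level 2)
Higher level binds tighter
'<<' has higher precedence than '&&'


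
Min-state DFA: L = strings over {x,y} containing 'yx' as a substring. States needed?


KMP-style automaton: 2 progress states + 1 absorbing accept = 3
Minimal DFA: 3 states


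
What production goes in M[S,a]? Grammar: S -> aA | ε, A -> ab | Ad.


For [S, a]: 'a' ∈ FIRST(aA)
Entry: S -> aA


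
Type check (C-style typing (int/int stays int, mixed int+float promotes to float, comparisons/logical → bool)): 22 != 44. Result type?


Operand types: int != int
Rule: comparison yields bool
Result type: bool


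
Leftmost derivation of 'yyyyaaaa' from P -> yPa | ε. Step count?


Derivation: P => yPa => yyPaa => yyyPaaa => yyyyPaaaa => yyyyaaaa
Steps: 5


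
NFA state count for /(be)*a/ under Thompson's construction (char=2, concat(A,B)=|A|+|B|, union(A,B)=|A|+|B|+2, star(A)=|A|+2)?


Syntax tree has 3 char leaf(s), 0 union(s), 1 star(s)
chars contribute 3×2 = 6; each union adds +2; each star adds +2
Total: 6 + 0 + 2 = 8 states


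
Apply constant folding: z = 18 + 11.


18 + 11 = 29 at compile time
Optimized: z = 29


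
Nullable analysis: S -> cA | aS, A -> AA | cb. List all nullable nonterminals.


A nonterminal is nullable iff some alternative derives ε (directly, or every symbol in it is nullable)
Nullable: {}


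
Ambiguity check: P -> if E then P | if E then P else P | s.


dangling else: 'if E then if E then s else s' parses two ways
Ambiguous


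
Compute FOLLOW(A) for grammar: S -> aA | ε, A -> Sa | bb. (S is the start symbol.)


$ ∈ FOLLOW(S). For each A -> αBβ: add FIRST(β)\{ε} to FOLLOW(B); if β nullable, add FOLLOW(A).
FOLLOW(A) = {$, a}


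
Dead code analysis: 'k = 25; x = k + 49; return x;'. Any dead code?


k is read by x's definition; x is returned
No dead code


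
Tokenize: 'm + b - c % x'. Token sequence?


Scan left to right, longest-match per lexeme
Tokens: ID(m), OP(+), ID(b), OP(-), ID(c), OP(%), ID(x)


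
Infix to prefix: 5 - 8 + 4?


left-to-right (same/higher precedence on left): tree is (+ (- 5 8) 4)
Prefix: + - 5 8 4


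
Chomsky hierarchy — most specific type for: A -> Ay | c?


Left-linear: every RHS is a terminal or one nonterminal followed by a terminal
Classification: Type 3 (Regular)


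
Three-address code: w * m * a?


Break into single-operator statements:
t1 = w * m
t2 = t1 * a


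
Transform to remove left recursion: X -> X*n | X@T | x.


Left-recursive alternatives: X*n, X@T; non-recursive: x
Introduce X': X -> xX', X' -> *nX' | @TX' | ε


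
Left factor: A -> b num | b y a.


Common prefix: 'b'
Factored: A -> b A', A' -> num | y a


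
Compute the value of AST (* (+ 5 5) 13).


Evaluate inner: (+ 5 5) = 10
Evaluate root: (* 10 13) = 130
Result: 130


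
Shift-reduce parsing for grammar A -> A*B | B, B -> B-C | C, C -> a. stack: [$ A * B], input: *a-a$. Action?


handle 'A*B' on top; lookahead ∈ FOLLOW(A) = {*, $}
Action: reduce (A -> A*B)


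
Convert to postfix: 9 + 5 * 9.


* has higher precedence, evaluate 5*9 first
Postfix: 9 5 9 * +


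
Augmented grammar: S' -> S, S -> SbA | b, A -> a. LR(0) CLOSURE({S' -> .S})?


Start: S' -> .S
For each item with dot before a nonterminal B, add B -> .γ for every B-production
Closure: [S' -> .S, S -> .SbA, S -> .b]


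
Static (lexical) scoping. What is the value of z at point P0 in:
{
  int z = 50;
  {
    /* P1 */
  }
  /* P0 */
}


z declared in the same block as P0
z = 50


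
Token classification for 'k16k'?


Pattern: letter/underscore followed by alphanumerics, not a keyword
Type: IDENTIFIER


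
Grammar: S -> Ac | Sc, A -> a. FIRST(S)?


Per alternative of S: FIRST(Ac) = {a}; FIRST(Sc) = {a}
FIRST(S) = {a}


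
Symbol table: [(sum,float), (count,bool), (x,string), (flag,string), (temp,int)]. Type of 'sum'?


Lookup 'sum' → type float


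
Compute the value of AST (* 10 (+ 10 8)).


Evaluate inner: (+ 10 8) = 18
Evaluate root: (* 10 18) = 180
Result: 180


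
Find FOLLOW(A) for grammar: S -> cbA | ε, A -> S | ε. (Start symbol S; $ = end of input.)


$ ∈ FOLLOW(S). For each A -> αBβ: add FIRST(β)\{ε} to FOLLOW(B); if β nullable, add FOLLOW(A).
FOLLOW(A) = {$}


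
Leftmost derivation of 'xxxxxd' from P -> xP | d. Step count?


Derivation: P => xP => xxP => xxxP => xxxxP => xxxxxP => xxxxxd
Steps: 6


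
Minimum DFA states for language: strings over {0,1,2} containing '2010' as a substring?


KMP-style automaton: 4 progress states + 1 absorbing accept = 5
Minimal DFA: 5 states


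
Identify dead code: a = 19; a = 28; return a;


first assignment to a is overwritten before any read
Dead: 'a = 19'


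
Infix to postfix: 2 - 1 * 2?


* has higher precedence, evaluate 1*2 first
Postfix: 2 1 2 * -


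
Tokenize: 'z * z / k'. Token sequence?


Scan left to right, longest-match per lexeme
Tokens: ID(z), OP(*), ID(z), OP(/), ID(k)


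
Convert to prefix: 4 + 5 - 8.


left-to-right (same/higher precedence on left): tree is (- (+ 4 5) 8)
Prefix: - + 4 5 8


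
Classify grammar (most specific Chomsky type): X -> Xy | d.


Left-linear: every RHS is a terminal or one nonterminal followed by a terminal
Classification: Type 3 (Regular)


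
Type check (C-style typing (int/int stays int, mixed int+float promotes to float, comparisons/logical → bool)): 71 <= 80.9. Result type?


Operand types: int <= float
Rule: comparison yields bool
Result type: bool


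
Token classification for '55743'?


Pattern: digits only
Type: INTEGER_LITERAL


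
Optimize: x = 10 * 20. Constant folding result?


10 * 20 = 200 at compile time
Optimized: x = 200


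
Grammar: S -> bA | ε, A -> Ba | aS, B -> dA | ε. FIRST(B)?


Per alternative of B: FIRST(dA) = {d}; FIRST(ε) = {ε}
FIRST(B) = {d, ε}


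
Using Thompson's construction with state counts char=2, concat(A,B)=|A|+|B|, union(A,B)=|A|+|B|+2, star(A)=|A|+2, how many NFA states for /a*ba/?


Syntax tree has 3 char leaf(s), 0 union(s), 1 star(s)
chars contribute 3×2 = 6; each union adds +2; each star adds +2
Total: 6 + 0 + 2 = 8 states


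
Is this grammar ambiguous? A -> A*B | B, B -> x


precedence layered via separate nonterminal B: deterministic
Unambiguous


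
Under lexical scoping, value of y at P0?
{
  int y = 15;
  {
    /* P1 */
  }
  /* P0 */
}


y declared in the same block as P0
y = 15


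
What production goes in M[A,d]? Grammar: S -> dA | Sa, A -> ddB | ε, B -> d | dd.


For [A, d]: 'd' ∈ FIRST(ddB)
Entry: A -> ddB


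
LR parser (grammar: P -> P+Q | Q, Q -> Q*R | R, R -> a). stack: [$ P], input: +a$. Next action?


shift '+' to continue P -> P+Q
Action: shift


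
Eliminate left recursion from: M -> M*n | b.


Left-recursive alternatives: M*n; non-recursive: b
Introduce M': M -> bM', M' -> *nM' | ε


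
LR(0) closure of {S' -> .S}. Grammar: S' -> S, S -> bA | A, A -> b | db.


Start: S' -> .S
For each item with dot before a nonterminal B, add B -> .γ for every B-production
Closure: [S' -> .S, S -> .bA, S -> .A, A -> .b, A -> .db]


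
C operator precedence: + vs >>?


'+' is additive (level 9); '>>' is shift (level 8)
Higher level binds tighter
'+' has higher precedence than '>>'


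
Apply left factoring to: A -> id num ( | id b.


Common prefix: 'id'
Factored: A -> id A', A' -> num ( | b


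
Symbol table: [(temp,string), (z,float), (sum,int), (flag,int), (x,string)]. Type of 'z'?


Lookup 'z' → type float


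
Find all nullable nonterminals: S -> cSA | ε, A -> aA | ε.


A nonterminal is nullable iff some alternative derives ε (directly, or every symbol in it is nullable)
Nullable: {A, S}


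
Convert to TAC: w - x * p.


Break into single-operator statements:
t1 = x * p
t2 = w - t1


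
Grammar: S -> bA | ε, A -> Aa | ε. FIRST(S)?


Per alternative of S: FIRST(bA) = {b}; FIRST(ε) = {ε}
FIRST(S) = {b, ε}


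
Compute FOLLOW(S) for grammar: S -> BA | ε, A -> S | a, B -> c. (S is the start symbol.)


$ ∈ FOLLOW(S). For each A -> αBβ: add FIRST(β)\{ε} to FOLLOW(B); if β nullable, add FOLLOW(A).
FOLLOW(S) = {$}


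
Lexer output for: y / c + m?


Scan left to right, longest-match per lexeme
Tokens: ID(y), OP(/), ID(c), OP(+), ID(m)


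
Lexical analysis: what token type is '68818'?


Pattern: digits only
Type: INTEGER_LITERAL


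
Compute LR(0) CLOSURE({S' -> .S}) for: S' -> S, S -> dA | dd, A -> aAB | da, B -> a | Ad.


Start: S' -> .S
For each item with dot before a nonterminal B, add B -> .γ for every B-production
Closure: [S' -> .S, S -> .dA, S -> .dd]


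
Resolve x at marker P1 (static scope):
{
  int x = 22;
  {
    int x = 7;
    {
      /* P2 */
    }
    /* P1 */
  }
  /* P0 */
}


x declared in the same block as P1
x = 7


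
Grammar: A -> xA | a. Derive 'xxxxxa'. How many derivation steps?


Derivation: A => xA => xxA => xxxA => xxxxA => xxxxxA => xxxxxa
Steps: 6


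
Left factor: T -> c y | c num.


Common prefix: 'c'
Factored: T -> c T', T' -> y | num


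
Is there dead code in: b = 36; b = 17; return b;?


first assignment to b is overwritten before any read
Dead: 'b = 36'


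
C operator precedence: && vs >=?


'>=' is relational (level 7); '&&' is logical AND (level 2)
Higher level binds tighter
'>=' has higher precedence than '&&'


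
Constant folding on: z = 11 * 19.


11 * 19 = 209 at compile time
Optimized: z = 209


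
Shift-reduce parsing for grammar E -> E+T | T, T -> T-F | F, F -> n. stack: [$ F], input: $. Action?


'F' (not preceded by T-) is the handle for T -> F
Action: reduce (T -> F)


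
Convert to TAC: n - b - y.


Break into single-operator statements:
t1 = n - b
t2 = t1 - y


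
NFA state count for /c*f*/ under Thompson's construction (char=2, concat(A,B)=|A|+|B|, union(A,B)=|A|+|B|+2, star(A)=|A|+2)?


Syntax tree has 2 char leaf(s), 0 union(s), 2 star(s)
chars contribute 2×2 = 4; each union adds +2; each star adds +2
Total: 4 + 0 + 4 = 8 states


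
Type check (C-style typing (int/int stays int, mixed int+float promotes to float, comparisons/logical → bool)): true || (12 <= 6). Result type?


Operand types: bool || bool
Rule: logical operators take bool operands and yield bool
Result type: bool


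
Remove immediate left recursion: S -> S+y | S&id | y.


Left-recursive alternatives: S+y, S&id; non-recursive: y
Introduce S': S -> yS', S' -> +yS' | &idS' | ε


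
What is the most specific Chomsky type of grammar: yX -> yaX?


LHS has context (more than one symbol) and |LHS| ≤ |RHS|
Classification: Type 1 (Context-Sensitive)


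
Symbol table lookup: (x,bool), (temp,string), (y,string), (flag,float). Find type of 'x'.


Lookup 'x' → type bool


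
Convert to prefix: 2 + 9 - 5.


left-to-right (same/higher precedence on left): tree is (- (+ 2 9) 5)
Prefix: - + 2 9 5


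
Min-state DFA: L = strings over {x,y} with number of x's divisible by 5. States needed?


Track (count of x) mod 5: states 0..4, accept at 0
Minimal DFA: 5 states


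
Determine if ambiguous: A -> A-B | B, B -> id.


precedence layered via separate nonterminal B: deterministic
Unambiguous


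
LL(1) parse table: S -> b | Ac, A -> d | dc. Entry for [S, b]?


For [S, b]: 'b' ∈ FIRST(b)
Entry: S -> b


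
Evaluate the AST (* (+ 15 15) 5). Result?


Evaluate inner: (+ 15 15) = 30
Evaluate root: (* 30 5) = 150
Result: 150


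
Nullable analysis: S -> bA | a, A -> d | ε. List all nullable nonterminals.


A nonterminal is nullable iff some alternative derives ε (directly, or every symbol in it is nullable)
Nullable: {A}


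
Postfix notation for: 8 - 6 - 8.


Left to right (same or higher precedence on left)
Postfix: 8 6 - 8 -


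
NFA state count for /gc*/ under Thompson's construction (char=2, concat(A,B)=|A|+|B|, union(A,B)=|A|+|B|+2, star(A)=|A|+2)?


Syntax tree has 2 char leaf(s), 0 union(s), 1 star(s)
chars contribute 2×2 = 4; each union adds +2; each star adds +2
Total: 4 + 0 + 2 = 6 states
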